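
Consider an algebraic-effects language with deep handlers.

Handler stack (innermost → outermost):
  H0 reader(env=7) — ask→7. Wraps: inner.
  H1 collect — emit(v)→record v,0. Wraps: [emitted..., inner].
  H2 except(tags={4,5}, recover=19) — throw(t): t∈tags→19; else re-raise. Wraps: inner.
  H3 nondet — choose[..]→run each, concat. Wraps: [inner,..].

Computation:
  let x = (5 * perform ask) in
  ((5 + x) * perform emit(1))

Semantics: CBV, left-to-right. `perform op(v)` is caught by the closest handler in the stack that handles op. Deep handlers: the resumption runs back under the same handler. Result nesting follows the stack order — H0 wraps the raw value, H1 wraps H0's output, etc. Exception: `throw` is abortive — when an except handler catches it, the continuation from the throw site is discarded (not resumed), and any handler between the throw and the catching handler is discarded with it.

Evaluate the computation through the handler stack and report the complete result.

Answer: [[1, 0]]

Working:
ask @ H0 ⇒ 7
emit(1) @ H1 ⇒ out+=1
H0 returns 0
H1 returns [1, 0]
H2 returns [1, 0]
H3 returns [[1, 0]]
= [[1, 0]]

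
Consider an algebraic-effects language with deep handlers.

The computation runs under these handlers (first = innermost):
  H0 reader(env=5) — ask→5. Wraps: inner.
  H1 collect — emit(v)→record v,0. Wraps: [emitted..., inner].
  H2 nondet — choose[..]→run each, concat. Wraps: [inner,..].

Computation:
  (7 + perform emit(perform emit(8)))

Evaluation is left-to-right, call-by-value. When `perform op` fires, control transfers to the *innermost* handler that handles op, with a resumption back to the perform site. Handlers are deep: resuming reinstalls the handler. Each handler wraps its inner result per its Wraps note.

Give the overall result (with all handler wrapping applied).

Step-by-step:
emit(8) @ H1 ⇒ out+=8
emit(0) @ H1 ⇒ out+=0
H0 returns 7
H1 returns [8, 0, 7]
H2 returns [[8, 0, 7]]
= [[8, 0, 7]]

Answer: [[8, 0, 7]]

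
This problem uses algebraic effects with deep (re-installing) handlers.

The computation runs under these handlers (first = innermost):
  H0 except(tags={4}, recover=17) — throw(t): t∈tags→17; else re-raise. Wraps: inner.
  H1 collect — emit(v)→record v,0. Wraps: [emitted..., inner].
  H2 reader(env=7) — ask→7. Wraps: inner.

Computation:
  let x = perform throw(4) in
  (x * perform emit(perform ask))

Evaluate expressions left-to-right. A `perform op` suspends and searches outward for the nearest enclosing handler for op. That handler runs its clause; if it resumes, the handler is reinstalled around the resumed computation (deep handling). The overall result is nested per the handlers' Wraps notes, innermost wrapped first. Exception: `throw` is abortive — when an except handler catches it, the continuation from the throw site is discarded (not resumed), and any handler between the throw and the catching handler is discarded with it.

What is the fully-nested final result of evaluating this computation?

Answer: [17]

Evaluation trace:
throw(4) @ H0 caught ⇒ 17
H1 returns [17]
H2 returns [17]
= [17]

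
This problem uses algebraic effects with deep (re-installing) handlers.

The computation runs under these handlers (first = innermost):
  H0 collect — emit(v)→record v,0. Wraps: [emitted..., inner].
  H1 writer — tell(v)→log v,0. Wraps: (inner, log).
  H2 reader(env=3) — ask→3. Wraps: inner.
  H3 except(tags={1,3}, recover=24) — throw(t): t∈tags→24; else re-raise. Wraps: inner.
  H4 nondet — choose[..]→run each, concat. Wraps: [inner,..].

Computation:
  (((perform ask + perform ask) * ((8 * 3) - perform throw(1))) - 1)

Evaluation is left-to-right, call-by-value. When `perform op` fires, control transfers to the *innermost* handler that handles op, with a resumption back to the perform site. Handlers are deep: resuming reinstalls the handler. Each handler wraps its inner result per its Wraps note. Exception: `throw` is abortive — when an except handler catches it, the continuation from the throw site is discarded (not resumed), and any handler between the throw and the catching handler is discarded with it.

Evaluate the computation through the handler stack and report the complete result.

Step-by-step:
ask @ H2 ⇒ 3
ask @ H2 ⇒ 3
throw(1) @ H3 caught ⇒ 24
H4 returns [24]
= [24]

Answer: [24]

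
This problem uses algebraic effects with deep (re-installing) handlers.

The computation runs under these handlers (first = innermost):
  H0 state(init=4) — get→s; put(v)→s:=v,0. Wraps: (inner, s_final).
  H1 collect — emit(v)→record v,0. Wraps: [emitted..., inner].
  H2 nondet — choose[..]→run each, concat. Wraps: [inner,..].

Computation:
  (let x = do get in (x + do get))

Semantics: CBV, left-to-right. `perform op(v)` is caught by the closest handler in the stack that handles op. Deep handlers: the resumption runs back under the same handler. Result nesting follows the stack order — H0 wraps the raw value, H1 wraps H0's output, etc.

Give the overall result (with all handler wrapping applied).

Answer: [[(8, 4)]]

Evaluation trace:
get @ H0 ⇒ 4
get @ H0 ⇒ 4
H0 returns (8, 4)
H1 returns [(8, 4)]
H2 returns [[(8, 4)]]
= [[(8, 4)]]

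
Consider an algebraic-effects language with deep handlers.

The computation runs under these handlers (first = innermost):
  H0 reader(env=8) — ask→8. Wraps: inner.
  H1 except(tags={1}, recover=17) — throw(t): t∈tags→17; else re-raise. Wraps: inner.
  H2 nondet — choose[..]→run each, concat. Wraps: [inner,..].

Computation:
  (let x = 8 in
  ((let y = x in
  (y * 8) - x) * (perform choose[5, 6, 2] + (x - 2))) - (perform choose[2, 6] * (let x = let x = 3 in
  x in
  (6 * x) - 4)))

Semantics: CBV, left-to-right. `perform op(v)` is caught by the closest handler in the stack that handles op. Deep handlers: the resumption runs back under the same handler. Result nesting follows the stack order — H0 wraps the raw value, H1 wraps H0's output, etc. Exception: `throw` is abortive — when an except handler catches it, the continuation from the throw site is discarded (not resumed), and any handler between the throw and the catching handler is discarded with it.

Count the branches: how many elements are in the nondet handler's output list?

Answer: 6

Evaluation trace:
choose[5, 6, 2] @ H2
  branch[0] choose=5:
    choose[2, 6] @ H2
      branch[0] choose=2:
        H0 returns 588
        H1 returns 588
        H2 returns [588]
      branch[1] choose=6:
        H0 returns 532
        H1 returns 532
        H2 returns [532]
  branch[1] choose=6:
    choose[2, 6] @ H2
      branch[0] choose=2:
        H0 returns 644
        H1 returns 644
        H2 returns [644]
      branch[1] choose=6:
        H0 returns 588
        H1 returns 588
        H2 returns [588]
  branch[2] choose=2:
    choose[2, 6] @ H2
      branch[0] choose=2:
        H0 returns 420
        H1 returns 420
        H2 returns [420]
      branch[1] choose=6:
        H0 returns 364
        H1 returns 364
        H2 returns [364]
= [588, 532, 644, 588, 420, 364]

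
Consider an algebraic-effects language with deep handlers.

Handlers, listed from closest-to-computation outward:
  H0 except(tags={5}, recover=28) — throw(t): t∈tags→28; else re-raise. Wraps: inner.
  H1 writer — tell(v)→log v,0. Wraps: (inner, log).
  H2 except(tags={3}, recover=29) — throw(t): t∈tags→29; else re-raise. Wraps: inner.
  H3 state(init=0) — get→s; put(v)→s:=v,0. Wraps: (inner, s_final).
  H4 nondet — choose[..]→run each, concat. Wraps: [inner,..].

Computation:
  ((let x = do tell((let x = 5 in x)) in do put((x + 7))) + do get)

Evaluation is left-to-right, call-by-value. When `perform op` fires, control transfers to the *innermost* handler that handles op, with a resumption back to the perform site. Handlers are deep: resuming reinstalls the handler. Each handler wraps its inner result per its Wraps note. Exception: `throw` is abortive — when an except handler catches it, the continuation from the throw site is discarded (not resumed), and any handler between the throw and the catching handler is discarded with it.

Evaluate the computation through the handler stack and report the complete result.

Step-by-step:
tell(5) @ H1 ⇒ log+=5
put(7) @ H3 ⇒ s:=7
get @ H3 ⇒ 7
H0 returns 7
H1 returns (7, (5))
H2 returns (7, (5))
H3 returns ((7, (5)), 7)
H4 returns [((7, (5)), 7)]
= [((7, (5)), 7)]

Answer: [((7, (5)), 7)]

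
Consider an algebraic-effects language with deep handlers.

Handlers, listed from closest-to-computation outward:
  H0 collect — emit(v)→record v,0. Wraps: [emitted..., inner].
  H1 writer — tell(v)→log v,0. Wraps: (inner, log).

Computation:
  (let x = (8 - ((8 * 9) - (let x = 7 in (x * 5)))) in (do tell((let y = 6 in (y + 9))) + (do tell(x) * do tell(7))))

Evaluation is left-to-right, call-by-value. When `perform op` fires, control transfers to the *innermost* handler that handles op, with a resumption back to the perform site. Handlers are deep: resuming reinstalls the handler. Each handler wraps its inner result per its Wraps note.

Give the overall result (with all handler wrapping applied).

Step-by-step:
tell(15) @ H1 ⇒ log+=15
tell(-29) @ H1 ⇒ log+=-29
tell(7) @ H1 ⇒ log+=7
H0 returns [0]
H1 returns ([0], (15, -29, 7))
= ([0], (15, -29, 7))

Answer: ([0], (15, -29, 7))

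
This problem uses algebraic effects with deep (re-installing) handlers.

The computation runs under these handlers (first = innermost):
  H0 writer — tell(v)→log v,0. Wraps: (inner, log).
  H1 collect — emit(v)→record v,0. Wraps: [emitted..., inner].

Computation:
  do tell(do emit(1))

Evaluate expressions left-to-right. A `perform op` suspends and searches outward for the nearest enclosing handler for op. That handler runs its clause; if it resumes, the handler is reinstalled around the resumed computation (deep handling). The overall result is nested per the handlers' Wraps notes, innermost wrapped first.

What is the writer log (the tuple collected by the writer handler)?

Working:
emit(1) @ H1 ⇒ out+=1
tell(0) @ H0 ⇒ log+=0
H0 returns (0, (0))
H1 returns [1, (0, (0))]
= [1, (0, (0))]

Answer: (0)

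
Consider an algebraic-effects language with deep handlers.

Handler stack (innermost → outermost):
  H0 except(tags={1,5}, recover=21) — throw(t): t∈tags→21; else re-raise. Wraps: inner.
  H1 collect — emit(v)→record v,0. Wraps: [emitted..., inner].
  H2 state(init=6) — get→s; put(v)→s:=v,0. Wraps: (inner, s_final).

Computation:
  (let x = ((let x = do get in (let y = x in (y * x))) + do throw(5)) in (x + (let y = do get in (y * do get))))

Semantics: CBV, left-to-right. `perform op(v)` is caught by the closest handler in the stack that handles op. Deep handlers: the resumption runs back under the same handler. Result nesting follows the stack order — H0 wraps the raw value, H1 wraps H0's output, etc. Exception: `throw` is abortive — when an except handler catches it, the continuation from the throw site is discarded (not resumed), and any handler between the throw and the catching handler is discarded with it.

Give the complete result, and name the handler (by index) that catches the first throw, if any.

Answer: ([21], 6) ; first throw caught by: H0

Working:
get @ H2 ⇒ 6
throw(5) @ H0 caught ⇒ 21
H1 returns [21]
H2 returns ([21], 6)
= ([21], 6)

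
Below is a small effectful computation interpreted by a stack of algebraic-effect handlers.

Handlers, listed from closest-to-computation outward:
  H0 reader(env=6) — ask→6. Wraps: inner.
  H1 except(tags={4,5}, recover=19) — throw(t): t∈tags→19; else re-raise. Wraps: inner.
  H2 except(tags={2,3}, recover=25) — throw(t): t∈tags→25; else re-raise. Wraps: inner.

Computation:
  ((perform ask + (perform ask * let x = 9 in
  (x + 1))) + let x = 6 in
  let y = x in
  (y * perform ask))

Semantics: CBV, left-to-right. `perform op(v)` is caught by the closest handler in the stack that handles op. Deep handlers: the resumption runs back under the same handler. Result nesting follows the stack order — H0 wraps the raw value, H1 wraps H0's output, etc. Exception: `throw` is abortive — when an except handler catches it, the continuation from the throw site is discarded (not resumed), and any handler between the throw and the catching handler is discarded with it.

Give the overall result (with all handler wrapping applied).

Evaluation trace:
ask @ H0 ⇒ 6
ask @ H0 ⇒ 6
ask @ H0 ⇒ 6
H0 returns 102
H1 returns 102
H2 returns 102
= 102

Answer: 102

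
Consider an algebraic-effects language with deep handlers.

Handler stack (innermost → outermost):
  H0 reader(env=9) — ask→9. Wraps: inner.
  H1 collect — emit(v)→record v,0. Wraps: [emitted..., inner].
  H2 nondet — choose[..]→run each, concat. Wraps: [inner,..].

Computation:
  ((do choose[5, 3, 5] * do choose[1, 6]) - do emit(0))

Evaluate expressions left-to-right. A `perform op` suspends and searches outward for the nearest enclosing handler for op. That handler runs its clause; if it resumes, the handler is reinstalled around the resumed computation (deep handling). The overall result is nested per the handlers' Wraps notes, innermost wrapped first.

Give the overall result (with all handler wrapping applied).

Working:
choose[5, 3, 5] @ H2
  branch[0] choose=5:
    choose[1, 6] @ H2
      branch[0] choose=1:
        emit(0) @ H1 ⇒ out+=0
        H0 returns 5
        H1 returns [0, 5]
        H2 returns [[0, 5]]
      branch[1] choose=6:
        emit(0) @ H1 ⇒ out+=0
        H0 returns 30
        H1 returns [0, 30]
        H2 returns [[0, 30]]
  branch[1] choose=3:
    choose[1, 6] @ H2
      branch[0] choose=1:
        emit(0) @ H1 ⇒ out+=0
        H0 returns 3
        H1 returns [0, 3]
        H2 returns [[0, 3]]
      branch[1] choose=6:
        emit(0) @ H1 ⇒ out+=0
        H0 returns 18
        H1 returns [0, 18]
        H2 returns [[0, 18]]
  branch[2] choose=5:
    choose[1, 6] @ H2
      branch[0] choose=1:
        emit(0) @ H1 ⇒ out+=0
        H0 returns 5
        H1 returns [0, 5]
        H2 returns [[0, 5]]
      branch[1] choose=6:
        emit(0) @ H1 ⇒ out+=0
        H0 returns 30
        H1 returns [0, 30]
        H2 returns [[0, 30]]
= [[0, 5], [0, 30], [0, 3], [0, 18], [0, 5], [0, 30]]

Answer: [[0, 5], [0, 30], [0, 3], [0, 18], [0, 5], [0, 30]]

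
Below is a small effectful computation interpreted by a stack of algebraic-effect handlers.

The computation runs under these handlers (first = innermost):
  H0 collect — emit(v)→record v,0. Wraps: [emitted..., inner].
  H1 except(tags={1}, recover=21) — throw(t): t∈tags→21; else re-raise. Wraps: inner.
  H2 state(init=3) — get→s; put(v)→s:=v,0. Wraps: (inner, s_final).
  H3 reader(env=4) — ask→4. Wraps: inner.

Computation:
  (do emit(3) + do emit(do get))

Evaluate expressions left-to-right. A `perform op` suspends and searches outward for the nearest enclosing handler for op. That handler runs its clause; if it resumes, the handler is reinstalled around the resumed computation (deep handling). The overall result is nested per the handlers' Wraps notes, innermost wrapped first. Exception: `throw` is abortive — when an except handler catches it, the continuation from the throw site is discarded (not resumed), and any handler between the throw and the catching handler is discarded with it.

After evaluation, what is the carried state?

Working:
emit(3) @ H0 ⇒ out+=3
get @ H2 ⇒ 3
emit(3) @ H0 ⇒ out+=3
H0 returns [3, 3, 0]
H1 returns [3, 3, 0]
H2 returns ([3, 3, 0], 3)
H3 returns ([3, 3, 0], 3)
= ([3, 3, 0], 3)

Answer: 3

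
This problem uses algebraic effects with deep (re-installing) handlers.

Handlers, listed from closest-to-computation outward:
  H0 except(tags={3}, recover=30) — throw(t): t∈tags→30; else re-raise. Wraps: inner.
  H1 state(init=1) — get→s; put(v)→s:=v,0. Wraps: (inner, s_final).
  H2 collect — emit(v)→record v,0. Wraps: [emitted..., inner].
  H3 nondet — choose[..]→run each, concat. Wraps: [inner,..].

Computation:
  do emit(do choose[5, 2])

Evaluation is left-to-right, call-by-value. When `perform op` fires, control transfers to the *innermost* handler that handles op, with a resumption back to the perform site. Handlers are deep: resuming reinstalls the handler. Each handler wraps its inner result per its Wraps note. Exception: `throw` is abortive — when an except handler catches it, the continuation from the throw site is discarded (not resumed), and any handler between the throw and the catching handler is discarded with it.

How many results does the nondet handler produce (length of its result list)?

Answer: 2

Working:
choose[5, 2] @ H3
  branch[0] choose=5:
    emit(5) @ H2 ⇒ out+=5
    H0 returns 0
    H1 returns (0, 1)
    H2 returns [5, (0, 1)]
    H3 returns [[5, (0, 1)]]
  branch[1] choose=2:
    emit(2) @ H2 ⇒ out+=2
    H0 returns 0
    H1 returns (0, 1)
    H2 returns [2, (0, 1)]
    H3 returns [[2, (0, 1)]]
= [[5, (0, 1)], [2, (0, 1)]]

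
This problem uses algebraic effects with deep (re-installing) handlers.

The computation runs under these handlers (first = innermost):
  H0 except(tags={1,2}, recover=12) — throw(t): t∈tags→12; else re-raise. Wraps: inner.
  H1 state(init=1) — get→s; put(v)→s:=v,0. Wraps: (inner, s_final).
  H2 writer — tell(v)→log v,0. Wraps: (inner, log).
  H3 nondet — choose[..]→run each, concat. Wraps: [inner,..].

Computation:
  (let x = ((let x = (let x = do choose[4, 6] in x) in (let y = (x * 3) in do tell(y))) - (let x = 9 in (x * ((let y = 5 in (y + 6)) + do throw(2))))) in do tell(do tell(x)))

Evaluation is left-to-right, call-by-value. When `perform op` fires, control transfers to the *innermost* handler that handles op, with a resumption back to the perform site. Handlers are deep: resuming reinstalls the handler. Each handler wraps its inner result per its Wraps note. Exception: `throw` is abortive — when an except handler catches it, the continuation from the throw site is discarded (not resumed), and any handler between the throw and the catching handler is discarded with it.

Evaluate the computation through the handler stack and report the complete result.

Answer: [((12, 1), (12)), ((12, 1), (18))]

Working:
choose[4, 6] @ H3
  branch[0] choose=4:
    tell(12) @ H2 ⇒ log+=12
    throw(2) @ H0 caught ⇒ 12
    H1 returns (12, 1)
    H2 returns ((12, 1), (12))
    H3 returns [((12, 1), (12))]
  branch[1] choose=6:
    tell(18) @ H2 ⇒ log+=18
    throw(2) @ H0 caught ⇒ 12
    H1 returns (12, 1)
    H2 returns ((12, 1), (18))
    H3 returns [((12, 1), (18))]
= [((12, 1), (12)), ((12, 1), (18))]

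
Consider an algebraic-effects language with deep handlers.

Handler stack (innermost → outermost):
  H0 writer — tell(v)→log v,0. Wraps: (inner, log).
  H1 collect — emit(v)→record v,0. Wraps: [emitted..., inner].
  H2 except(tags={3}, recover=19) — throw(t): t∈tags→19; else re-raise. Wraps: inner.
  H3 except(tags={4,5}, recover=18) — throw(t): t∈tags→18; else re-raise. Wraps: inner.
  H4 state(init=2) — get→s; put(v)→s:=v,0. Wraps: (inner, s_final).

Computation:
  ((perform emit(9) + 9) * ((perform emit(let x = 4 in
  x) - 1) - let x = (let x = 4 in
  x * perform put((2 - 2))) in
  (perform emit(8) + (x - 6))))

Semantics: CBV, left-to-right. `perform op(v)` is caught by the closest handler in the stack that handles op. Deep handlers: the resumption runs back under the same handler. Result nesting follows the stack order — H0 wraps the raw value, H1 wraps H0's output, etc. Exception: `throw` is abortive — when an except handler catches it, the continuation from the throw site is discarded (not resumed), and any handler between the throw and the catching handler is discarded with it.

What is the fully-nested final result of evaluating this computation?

Answer: ([9, 4, 8, (45, ())], 0)

Evaluation trace:
emit(9) @ H1 ⇒ out+=9
emit(4) @ H1 ⇒ out+=4
put(0) @ H4 ⇒ s:=0
emit(8) @ H1 ⇒ out+=8
H0 returns (45, ())
H1 returns [9, 4, 8, (45, ())]
H2 returns [9, 4, 8, (45, ())]
H3 returns [9, 4, 8, (45, ())]
H4 returns ([9, 4, 8, (45, ())], 0)
= ([9, 4, 8, (45, ())], 0)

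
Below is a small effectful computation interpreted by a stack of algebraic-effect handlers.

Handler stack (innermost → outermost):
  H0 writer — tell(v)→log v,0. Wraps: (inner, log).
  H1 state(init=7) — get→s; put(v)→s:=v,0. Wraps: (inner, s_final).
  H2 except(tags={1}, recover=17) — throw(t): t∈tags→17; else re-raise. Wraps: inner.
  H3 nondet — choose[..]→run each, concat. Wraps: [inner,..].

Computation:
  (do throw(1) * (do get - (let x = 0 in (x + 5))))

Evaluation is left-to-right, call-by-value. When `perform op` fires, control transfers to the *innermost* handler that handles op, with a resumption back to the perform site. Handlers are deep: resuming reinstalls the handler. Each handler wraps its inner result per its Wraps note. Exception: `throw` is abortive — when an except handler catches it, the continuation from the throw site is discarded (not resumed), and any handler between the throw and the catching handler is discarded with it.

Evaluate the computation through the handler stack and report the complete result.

Working:
throw(1) @ H2 caught ⇒ 17
H3 returns [17]
= [17]

Answer: [17]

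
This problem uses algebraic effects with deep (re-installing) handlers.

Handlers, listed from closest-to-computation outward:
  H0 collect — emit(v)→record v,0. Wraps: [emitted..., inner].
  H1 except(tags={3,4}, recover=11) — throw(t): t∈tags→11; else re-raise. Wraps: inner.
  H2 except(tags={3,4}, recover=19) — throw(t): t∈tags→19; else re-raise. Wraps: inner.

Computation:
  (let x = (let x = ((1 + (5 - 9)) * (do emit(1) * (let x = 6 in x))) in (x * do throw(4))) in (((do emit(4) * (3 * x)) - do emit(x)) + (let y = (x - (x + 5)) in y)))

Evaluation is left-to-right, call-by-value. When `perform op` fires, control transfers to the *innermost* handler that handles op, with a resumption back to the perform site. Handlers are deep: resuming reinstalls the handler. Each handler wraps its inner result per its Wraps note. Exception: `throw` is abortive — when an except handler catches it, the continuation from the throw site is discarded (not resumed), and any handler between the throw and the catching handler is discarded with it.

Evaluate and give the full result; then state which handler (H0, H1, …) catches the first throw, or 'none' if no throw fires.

Answer: 11 ; first throw caught by: H1

Evaluation trace:
emit(1) @ H0 ⇒ out+=1
throw(4) @ H1 caught ⇒ 11
H2 returns 11
= 11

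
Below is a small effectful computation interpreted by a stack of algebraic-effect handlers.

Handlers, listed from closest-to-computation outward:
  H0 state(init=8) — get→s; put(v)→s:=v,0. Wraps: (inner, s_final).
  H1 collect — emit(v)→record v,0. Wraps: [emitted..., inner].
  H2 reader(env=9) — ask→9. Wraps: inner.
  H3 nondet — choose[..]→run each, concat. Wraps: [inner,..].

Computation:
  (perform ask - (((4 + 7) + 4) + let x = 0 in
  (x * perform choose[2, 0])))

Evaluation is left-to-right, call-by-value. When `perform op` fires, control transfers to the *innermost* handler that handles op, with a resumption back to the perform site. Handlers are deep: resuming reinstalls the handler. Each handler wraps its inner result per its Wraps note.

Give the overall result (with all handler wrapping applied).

Working:
ask @ H2 ⇒ 9
choose[2, 0] @ H3
  branch[0] choose=2:
    H0 returns (-6, 8)
    H1 returns [(-6, 8)]
    H2 returns [(-6, 8)]
    H3 returns [[(-6, 8)]]
  branch[1] choose=0:
    H0 returns (-6, 8)
    H1 returns [(-6, 8)]
    H2 returns [(-6, 8)]
    H3 returns [[(-6, 8)]]
= [[(-6, 8)], [(-6, 8)]]

Answer: [[(-6, 8)], [(-6, 8)]]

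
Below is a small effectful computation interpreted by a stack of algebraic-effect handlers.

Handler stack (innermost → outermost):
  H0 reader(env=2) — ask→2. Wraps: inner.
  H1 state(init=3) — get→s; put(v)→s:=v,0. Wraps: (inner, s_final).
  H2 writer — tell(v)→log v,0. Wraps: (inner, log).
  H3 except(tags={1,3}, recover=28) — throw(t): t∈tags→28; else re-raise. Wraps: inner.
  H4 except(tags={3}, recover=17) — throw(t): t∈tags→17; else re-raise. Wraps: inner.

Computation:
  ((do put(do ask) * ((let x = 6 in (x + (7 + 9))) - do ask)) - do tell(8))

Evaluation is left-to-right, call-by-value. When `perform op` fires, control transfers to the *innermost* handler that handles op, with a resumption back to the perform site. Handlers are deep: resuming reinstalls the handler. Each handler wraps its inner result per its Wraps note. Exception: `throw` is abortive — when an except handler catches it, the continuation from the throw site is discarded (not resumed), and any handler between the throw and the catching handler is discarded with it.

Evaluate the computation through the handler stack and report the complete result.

Answer: ((0, 2), (8))

Evaluation trace:
ask @ H0 ⇒ 2
put(2) @ H1 ⇒ s:=2
ask @ H0 ⇒ 2
tell(8) @ H2 ⇒ log+=8
H0 returns 0
H1 returns (0, 2)
H2 returns ((0, 2), (8))
H3 returns ((0, 2), (8))
H4 returns ((0, 2), (8))
= ((0, 2), (8))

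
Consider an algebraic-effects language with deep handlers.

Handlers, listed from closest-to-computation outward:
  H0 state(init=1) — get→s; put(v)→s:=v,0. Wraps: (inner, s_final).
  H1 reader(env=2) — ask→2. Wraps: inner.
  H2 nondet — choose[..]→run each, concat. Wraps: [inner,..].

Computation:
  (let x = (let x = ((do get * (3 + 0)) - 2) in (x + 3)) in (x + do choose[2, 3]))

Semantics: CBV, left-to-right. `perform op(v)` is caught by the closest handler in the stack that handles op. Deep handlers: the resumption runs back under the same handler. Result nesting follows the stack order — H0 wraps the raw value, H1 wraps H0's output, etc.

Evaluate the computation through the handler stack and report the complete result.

Working:
get @ H0 ⇒ 1
choose[2, 3] @ H2
  branch[0] choose=2:
    H0 returns (6, 1)
    H1 returns (6, 1)
    H2 returns [(6, 1)]
  branch[1] choose=3:
    H0 returns (7, 1)
    H1 returns (7, 1)
    H2 returns [(7, 1)]
= [(6, 1), (7, 1)]

Answer: [(6, 1), (7, 1)]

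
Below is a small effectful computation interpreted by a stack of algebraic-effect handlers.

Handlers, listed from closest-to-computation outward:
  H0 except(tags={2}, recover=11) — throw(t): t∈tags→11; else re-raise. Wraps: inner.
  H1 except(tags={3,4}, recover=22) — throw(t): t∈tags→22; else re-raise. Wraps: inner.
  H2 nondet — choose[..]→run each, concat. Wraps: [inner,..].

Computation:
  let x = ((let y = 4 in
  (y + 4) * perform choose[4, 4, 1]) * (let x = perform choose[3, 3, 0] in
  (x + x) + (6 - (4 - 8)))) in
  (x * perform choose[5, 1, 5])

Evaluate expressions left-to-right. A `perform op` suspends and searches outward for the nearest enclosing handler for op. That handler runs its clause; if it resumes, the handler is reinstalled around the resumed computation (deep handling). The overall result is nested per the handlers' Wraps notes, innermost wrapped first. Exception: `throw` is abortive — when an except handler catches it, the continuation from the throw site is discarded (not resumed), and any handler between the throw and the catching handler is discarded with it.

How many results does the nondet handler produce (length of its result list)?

Step-by-step:
choose[4, 4, 1] @ H2
  branch[0] choose=4:
    choose[3, 3, 0] @ H2
      branch[0] choose=3:
        choose[5, 1, 5] @ H2
          branch[0] choose=5:
            H0 returns 2560
            H1 returns 2560
            H2 returns [2560]
          branch[1] choose=1:
            H0 returns 512
            H1 returns 512
            H2 returns [512]
          branch[2] choose=5:
            H0 returns 2560
            H1 returns 2560
            H2 returns [2560]
      branch[1] choose=3:
        choose[5, 1, 5] @ H2
          branch[0] choose=5:
            H0 returns 2560
            H1 returns 2560
            H2 returns [2560]
          branch[1] choose=1:
            H0 returns 512
            H1 returns 512
            H2 returns [512]
          branch[2] choose=5:
            H0 returns 2560
            H1 returns 2560
            H2 returns [2560]
      branch[2] choose=0:
        choose[5, 1, 5] @ H2
          branch[0] choose=5:
            H0 returns 1600
            H1 returns 1600
            H2 returns [1600]
          branch[1] choose=1:
            H0 returns 320
            H1 returns 320
            H2 returns [320]
          branch[2] choose=5:
            H0 returns 1600
            H1 returns 1600
            H2 returns [1600]
  branch[1] choose=4:
    choose[3, 3, 0] @ H2
      branch[0] choose=3:
        choose[5, 1, 5] @ H2
          branch[0] choose=5:
            H0 returns 2560
            H1 returns 2560
            H2 returns [2560]
          branch[1] choose=1:
            H0 returns 512
            H1 returns 512
            H2 returns [512]
          branch[2] choose=5:
            H0 returns 2560
            H1 returns 2560
            H2 returns [2560]
      branch[1] choose=3:
        choose[5, 1, 5] @ H2
          branch[0] choose=5:
            H0 returns 2560
            H1 returns 2560
            H2 returns [2560]
          branch[1] choose=1:
            H0 returns 512
            H1 returns 512
            H2 returns [512]
          branch[2] choose=5:
            H0 returns 2560
            H1 returns 2560
            H2 returns [2560]
      branch[2] choose=0:
        choose[5, 1, 5] @ H2
          branch[0] choose=5:
            H0 returns 1600
            H1 returns 1600
            H2 returns [1600]
          branch[1] choose=1:
            H0 returns 320
            H1 returns 320
            H2 returns [320]
          branch[2] choose=5:
            H0 returns 1600
            H1 returns 1600
            H2 returns [1600]
  branch[2] choose=1:
    choose[3, 3, 0] @ H2
      branch[0] choose=3:
        choose[5, 1, 5] @ H2
          branch[0] choose=5:
            H0 returns 640
            H1 returns 640
            H2 returns [640]
          branch[1] choose=1:
            H0 returns 128
            H1 returns 128
            H2 returns [128]
          branch[2] choose=5:
            H0 returns 640
            H1 returns 640
            H2 returns [640]
      branch[1] choose=3:
        choose[5, 1, 5] @ H2
          branch[0] choose=5:
            H0 returns 640
            H1 returns 640
            H2 returns [640]
          branch[1] choose=1:
            H0 returns 128
            H1 returns 128
            H2 returns [128]
          branch[2] choose=5:
            H0 returns 640
            H1 returns 640
            H2 returns [640]
      branch[2] choose=0:
        choose[5, 1, 5] @ H2
          branch[0] choose=5:
            H0 returns 400
            H1 returns 400
            H2 returns [400]
          branch[1] choose=1:
            H0 returns 80
            H1 returns 80
            H2 returns [80]
          branch[2] choose=5:
            H0 returns 400
            H1 returns 400
            H2 returns [400]
= [2560, 512, 2560, 2560, 512, 2560, 1600, 320, 1600, 2560, 512, 2560, 2560, 512, 2560, 1600, 320, 1600, 640, 128, 640, 640, 128, 640, 400, 80, 400]

Answer: 27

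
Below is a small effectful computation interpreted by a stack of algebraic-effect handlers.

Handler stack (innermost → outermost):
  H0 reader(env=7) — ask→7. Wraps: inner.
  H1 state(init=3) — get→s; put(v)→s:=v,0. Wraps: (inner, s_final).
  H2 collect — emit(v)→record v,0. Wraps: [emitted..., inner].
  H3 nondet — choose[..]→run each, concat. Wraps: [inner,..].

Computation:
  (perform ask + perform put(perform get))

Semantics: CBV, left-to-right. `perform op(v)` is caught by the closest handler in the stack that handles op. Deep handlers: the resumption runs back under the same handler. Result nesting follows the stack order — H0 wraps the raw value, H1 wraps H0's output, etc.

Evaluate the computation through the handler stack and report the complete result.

Step-by-step:
ask @ H0 ⇒ 7
get @ H1 ⇒ 3
put(3) @ H1 ⇒ s:=3
H0 returns 7
H1 returns (7, 3)
H2 returns [(7, 3)]
H3 returns [[(7, 3)]]
= [[(7, 3)]]

Answer: [[(7, 3)]]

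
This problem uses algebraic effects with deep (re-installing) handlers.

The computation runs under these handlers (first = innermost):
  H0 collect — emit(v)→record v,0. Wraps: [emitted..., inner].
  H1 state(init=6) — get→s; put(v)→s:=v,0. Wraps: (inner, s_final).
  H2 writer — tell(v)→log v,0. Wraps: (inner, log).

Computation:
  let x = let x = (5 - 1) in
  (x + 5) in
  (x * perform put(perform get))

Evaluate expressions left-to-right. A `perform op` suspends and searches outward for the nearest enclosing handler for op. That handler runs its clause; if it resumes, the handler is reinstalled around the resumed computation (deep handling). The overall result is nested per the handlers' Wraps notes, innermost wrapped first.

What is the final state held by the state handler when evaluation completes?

Answer: 6

Step-by-step:
get @ H1 ⇒ 6
put(6) @ H1 ⇒ s:=6
H0 returns [0]
H1 returns ([0], 6)
H2 returns (([0], 6), ())
= (([0], 6), ())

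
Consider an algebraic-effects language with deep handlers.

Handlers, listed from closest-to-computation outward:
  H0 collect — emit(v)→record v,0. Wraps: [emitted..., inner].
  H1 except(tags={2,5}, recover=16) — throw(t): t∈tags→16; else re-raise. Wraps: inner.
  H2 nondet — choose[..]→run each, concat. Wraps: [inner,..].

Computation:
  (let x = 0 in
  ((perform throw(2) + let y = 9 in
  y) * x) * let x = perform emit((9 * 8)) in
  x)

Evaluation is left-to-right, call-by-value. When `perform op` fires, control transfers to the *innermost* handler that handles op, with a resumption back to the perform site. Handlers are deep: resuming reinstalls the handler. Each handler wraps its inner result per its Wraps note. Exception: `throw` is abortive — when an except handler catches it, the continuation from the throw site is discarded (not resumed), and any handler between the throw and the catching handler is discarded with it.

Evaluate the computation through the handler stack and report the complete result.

Evaluation trace:
throw(2) @ H1 caught ⇒ 16
H2 returns [16]
= [16]

Answer: [16]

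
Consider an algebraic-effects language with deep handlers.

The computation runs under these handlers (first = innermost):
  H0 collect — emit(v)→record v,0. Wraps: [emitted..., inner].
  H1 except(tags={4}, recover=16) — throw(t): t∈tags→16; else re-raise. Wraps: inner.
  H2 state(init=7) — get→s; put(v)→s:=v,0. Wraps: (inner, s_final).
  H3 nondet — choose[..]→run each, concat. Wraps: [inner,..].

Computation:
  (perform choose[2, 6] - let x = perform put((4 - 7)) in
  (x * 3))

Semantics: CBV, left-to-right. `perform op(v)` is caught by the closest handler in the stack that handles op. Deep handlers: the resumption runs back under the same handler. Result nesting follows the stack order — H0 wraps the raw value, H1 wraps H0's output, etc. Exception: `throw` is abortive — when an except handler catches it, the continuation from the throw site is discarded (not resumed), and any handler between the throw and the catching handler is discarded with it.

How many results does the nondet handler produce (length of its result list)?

Step-by-step:
choose[2, 6] @ H3
  branch[0] choose=2:
    put(-3) @ H2 ⇒ s:=-3
    H0 returns [2]
    H1 returns [2]
    H2 returns ([2], -3)
    H3 returns [([2], -3)]
  branch[1] choose=6:
    put(-3) @ H2 ⇒ s:=-3
    H0 returns [6]
    H1 returns [6]
    H2 returns ([6], -3)
    H3 returns [([6], -3)]
= [([2], -3), ([6], -3)]

Answer: 2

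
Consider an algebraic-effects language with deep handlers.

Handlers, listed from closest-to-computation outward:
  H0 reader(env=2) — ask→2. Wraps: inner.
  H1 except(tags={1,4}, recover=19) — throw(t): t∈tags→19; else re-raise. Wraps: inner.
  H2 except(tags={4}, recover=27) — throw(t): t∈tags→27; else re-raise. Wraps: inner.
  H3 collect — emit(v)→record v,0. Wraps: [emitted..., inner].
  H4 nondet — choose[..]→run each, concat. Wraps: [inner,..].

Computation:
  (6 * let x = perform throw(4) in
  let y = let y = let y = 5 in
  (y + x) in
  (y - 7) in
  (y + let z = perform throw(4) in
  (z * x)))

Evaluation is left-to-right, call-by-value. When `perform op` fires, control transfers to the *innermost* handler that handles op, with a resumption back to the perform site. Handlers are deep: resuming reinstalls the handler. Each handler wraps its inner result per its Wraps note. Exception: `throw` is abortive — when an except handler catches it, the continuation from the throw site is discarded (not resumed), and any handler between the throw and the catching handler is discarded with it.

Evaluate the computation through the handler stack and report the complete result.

Answer: [[19]]

Evaluation trace:
throw(4) @ H1 caught ⇒ 19
H2 returns 19
H3 returns [19]
H4 returns [[19]]
= [[19]]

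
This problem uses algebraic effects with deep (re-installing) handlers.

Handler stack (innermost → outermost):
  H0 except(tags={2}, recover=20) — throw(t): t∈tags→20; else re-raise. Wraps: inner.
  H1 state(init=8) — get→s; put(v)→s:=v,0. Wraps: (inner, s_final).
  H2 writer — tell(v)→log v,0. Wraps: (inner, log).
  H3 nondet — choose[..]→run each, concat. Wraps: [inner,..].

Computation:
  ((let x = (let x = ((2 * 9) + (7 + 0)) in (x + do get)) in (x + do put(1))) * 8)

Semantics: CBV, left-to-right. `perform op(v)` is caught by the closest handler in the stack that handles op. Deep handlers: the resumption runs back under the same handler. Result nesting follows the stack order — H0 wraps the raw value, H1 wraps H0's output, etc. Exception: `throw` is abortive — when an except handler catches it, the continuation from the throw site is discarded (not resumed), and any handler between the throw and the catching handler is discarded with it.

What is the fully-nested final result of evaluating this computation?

Answer: [((264, 1), ())]

Step-by-step:
get @ H1 ⇒ 8
put(1) @ H1 ⇒ s:=1
H0 returns 264
H1 returns (264, 1)
H2 returns ((264, 1), ())
H3 returns [((264, 1), ())]
= [((264, 1), ())]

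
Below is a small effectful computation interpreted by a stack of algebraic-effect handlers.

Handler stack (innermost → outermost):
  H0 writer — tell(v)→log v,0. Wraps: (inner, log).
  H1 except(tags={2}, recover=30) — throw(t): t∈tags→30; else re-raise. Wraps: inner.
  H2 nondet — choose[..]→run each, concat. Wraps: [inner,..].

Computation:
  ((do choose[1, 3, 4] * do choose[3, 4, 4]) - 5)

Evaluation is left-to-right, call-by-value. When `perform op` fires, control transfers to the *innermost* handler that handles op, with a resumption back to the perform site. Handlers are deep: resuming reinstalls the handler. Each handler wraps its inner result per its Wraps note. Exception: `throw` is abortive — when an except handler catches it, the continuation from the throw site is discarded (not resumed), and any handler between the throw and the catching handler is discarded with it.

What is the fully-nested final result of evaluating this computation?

Step-by-step:
choose[1, 3, 4] @ H2
  branch[0] choose=1:
    choose[3, 4, 4] @ H2
      branch[0] choose=3:
        H0 returns (-2, ())
        H1 returns (-2, ())
        H2 returns [(-2, ())]
      branch[1] choose=4:
        H0 returns (-1, ())
        H1 returns (-1, ())
        H2 returns [(-1, ())]
      branch[2] choose=4:
        H0 returns (-1, ())
        H1 returns (-1, ())
        H2 returns [(-1, ())]
  branch[1] choose=3:
    choose[3, 4, 4] @ H2
      branch[0] choose=3:
        H0 returns (4, ())
        H1 returns (4, ())
        H2 returns [(4, ())]
      branch[1] choose=4:
        H0 returns (7, ())
        H1 returns (7, ())
        H2 returns [(7, ())]
      branch[2] choose=4:
        H0 returns (7, ())
        H1 returns (7, ())
        H2 returns [(7, ())]
  branch[2] choose=4:
    choose[3, 4, 4] @ H2
      branch[0] choose=3:
        H0 returns (7, ())
        H1 returns (7, ())
        H2 returns [(7, ())]
      branch[1] choose=4:
        H0 returns (11, ())
        H1 returns (11, ())
        H2 returns [(11, ())]
      branch[2] choose=4:
        H0 returns (11, ())
        H1 returns (11, ())
        H2 returns [(11, ())]
= [(-2, ()), (-1, ()), (-1, ()), (4, ()), (7, ()), (7, ()), (7, ()), (11, ()), (11, ())]

Answer: [(-2, ()), (-1, ()), (-1, ()), (4, ()), (7, ()), (7, ()), (7, ()), (11, ()), (11, ())]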